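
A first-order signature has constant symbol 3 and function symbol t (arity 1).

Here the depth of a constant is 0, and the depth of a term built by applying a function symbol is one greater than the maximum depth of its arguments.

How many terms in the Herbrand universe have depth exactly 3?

Let N_k = |{terms of depth ≤ k}|. Then N_0 = 1 and N_k = 1 + N_{k-1} for k ≥ 1 (one summand per function symbol, arity giving the exponent).
N_0 = 1
N_1 = 1 + 1 = 2
N_2 = 1 + 2 = 3
N_3 = 1 + 3 = 4
Terms of depth exactly 3: N_3 − N_2 = 4 − 3 = 1.

1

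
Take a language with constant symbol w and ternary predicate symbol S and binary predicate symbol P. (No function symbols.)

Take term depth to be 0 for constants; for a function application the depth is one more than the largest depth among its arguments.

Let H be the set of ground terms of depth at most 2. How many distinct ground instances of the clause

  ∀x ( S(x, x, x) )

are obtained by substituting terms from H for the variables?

Ground terms of depth ≤ 2:
  With no function symbols every ground term is a constant, so there is exactly 1 ground term at every depth bound.
  N_0 = 1
  N_1 = 1
  N_2 = 1
  Explicitly: w.
So there is exactly 1 ground term available for substitution.
The clause has 1 distinct variable (x), which appears in the body. In the free term algebra distinct substitutions yield syntactically distinct ground instances.
Number of ground instances = 1.

1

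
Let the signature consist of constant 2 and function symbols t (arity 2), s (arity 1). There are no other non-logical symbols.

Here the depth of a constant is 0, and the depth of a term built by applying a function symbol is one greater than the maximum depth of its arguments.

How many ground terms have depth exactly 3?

170

Write N_k for the number of ground terms of depth ≤ k. A term of depth ≤ k is either a constant or a function symbol applied to arguments of depth ≤ k−1, so N_k = 1 + N_{k-1}^2 + N_{k-1}.
N_0 = 1
N_1 = 1 + 1^2 + 1 = 3
N_2 = 1 + 3^2 + 3 = 13
N_3 = 1 + 13^2 + 13 = 183
Terms of depth exactly 3: N_3 − N_2 = 183 − 13 = 170.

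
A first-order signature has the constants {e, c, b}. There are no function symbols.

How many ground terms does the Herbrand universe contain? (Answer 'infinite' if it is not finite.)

3

There are no function symbols, so every ground term is one of the 3 constants.
The Herbrand universe is {e, c, b}, which is finite with 3 elements.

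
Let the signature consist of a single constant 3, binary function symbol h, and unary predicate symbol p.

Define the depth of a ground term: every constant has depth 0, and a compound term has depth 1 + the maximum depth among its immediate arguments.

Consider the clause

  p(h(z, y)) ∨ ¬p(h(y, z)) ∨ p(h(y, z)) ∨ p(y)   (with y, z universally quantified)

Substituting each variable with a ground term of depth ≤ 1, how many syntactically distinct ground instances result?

4

Ground terms of depth ≤ 1:
  Let N_k = |{terms of depth ≤ k}|. Then N_0 = 1 and N_k = 1 + N_{k-1}^2 for k ≥ 1 (one summand per function symbol, arity giving the exponent).
  N_0 = 1
  N_1 = 1 + 1^2 = 2
So there are 2 ground terms available for substitution.
Each of y, z ranges independently over the available ground terms, and distinct assignments produce distinct instances.
Number of ground instances = 2^2 = 4.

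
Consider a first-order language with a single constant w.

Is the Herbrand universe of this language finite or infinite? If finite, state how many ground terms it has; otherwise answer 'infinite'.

There are no function symbols, so the only ground term is the single constant.
The Herbrand universe is {w}, finite with 1 element.

1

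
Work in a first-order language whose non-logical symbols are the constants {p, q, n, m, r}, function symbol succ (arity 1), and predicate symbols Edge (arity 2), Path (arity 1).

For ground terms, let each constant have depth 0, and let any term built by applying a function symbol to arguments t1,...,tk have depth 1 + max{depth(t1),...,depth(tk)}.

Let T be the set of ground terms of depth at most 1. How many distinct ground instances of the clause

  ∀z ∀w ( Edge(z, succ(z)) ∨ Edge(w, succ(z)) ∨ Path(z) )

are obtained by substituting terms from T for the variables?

100

Ground terms of depth ≤ 1:
  Let N_k count ground terms of depth at most k. Each non-constant term of depth ≤ k is some function symbol applied to depth-≤(k−1) arguments, giving N_k = 5 + N_{k-1}.
  N_0 = 5
  N_1 = 5 + 5 = 10
So there are 10 ground terms available for substitution.
There are 2 variables to instantiate (z, w), each occurring in at least one literal, so different choices give different ground instances.
Number of ground instances = 10^2 = 100.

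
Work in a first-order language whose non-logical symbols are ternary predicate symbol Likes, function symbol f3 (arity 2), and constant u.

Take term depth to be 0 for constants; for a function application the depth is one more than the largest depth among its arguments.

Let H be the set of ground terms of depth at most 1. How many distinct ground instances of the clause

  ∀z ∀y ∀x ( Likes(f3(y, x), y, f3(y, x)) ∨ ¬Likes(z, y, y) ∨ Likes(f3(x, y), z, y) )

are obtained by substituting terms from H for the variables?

8

Ground terms of depth ≤ 1:
  Let N_k = |{terms of depth ≤ k}|. Then N_0 = 1 and N_k = 1 + N_{k-1}^2 for k ≥ 1 (one summand per function symbol, arity giving the exponent).
  N_0 = 1
  N_1 = 1 + 1^2 = 2
  Explicitly: u, f3(u, u).
So there are 2 ground terms available for substitution.
Each of z, y, x ranges independently over the available ground terms, and distinct assignments produce distinct instances.
Number of ground instances = 2^3 = 8.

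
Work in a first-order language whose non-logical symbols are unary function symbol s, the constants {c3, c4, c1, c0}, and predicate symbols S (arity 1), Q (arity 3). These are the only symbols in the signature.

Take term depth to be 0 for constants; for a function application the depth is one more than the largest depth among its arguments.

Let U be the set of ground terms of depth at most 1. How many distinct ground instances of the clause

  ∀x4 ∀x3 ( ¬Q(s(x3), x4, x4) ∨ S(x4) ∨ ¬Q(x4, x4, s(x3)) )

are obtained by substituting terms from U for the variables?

Ground terms of depth ≤ 1:
  Let N_k count ground terms of depth at most k. Each non-constant term of depth ≤ k is some function symbol applied to depth-≤(k−1) arguments, giving N_k = 4 + N_{k-1}.
  N_0 = 4
  N_1 = 4 + 4 = 8
  Explicitly: c3, c4, c1, c0, s(c3), s(c4), s(c1), s(c0).
So there are 8 ground terms available for substitution.
The body mentions every one of the 2 quantified variables; since ground terms form a free algebra, no two substitutions collapse to the same formula.
Number of ground instances = 8^2 = 64.

64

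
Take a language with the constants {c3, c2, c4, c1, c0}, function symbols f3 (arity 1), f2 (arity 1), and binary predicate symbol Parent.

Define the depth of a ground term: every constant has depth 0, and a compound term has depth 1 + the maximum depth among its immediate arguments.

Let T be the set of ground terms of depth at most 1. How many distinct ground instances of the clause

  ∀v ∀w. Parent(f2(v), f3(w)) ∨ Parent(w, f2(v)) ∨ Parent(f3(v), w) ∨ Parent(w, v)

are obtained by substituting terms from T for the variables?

225

Ground terms of depth ≤ 1:
  Count level by level. With function symbols f3/1, f2/1, the terms of depth ≤ k are the 5 constants together with each function applied to depth-≤(k−1) tuples, so N_k = 5 + N_{k-1} + N_{k-1}.
  N_0 = 5
  N_1 = 5 + 5 + 5 = 15
So there are 15 ground terms available for substitution.
There are 2 variables to instantiate (v, w), each occurring in at least one literal, so different choices give different ground instances.
Number of ground instances = 15^2 = 225.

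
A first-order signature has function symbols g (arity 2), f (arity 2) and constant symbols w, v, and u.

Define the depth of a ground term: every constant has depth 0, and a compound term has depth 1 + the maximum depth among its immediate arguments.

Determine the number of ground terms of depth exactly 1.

18

Count level by level. With function symbols g/2, f/2, the terms of depth ≤ k are the 3 constants together with each function applied to depth-≤(k−1) tuples, so N_k = 3 + N_{k-1}^2 + N_{k-1}^2.
N_0 = 3
N_1 = 3 + 3^2 + 3^2 = 21
Terms of depth exactly 1: N_1 − N_0 = 21 − 3 = 18.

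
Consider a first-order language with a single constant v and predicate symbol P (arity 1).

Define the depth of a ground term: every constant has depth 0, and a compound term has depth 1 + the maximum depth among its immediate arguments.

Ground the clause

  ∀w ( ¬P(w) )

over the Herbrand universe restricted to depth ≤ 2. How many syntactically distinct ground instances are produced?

Ground terms of depth ≤ 2:
  With no function symbols every ground term is a constant, so there is exactly 1 ground term at every depth bound.
  N_0 = 1
  N_1 = 1
  N_2 = 1
  Explicitly: v.
So there is exactly 1 ground term available for substitution.
The clause has 1 distinct variable (w), which appears in the body. In the free term algebra distinct substitutions yield syntactically distinct ground instances.
Number of ground instances = 1.

1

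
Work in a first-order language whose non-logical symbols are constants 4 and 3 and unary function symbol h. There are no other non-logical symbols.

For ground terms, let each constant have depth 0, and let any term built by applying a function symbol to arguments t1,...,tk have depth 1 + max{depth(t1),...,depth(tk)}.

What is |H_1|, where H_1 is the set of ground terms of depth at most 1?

Count level by level. With function symbols h/1, the terms of depth ≤ k are the 2 constants together with each function applied to depth-≤(k−1) tuples, so N_k = 2 + N_{k-1}.
N_0 = 2
N_1 = 2 + 2 = 4
Explicitly: 4, 3, h(4), h(3).

4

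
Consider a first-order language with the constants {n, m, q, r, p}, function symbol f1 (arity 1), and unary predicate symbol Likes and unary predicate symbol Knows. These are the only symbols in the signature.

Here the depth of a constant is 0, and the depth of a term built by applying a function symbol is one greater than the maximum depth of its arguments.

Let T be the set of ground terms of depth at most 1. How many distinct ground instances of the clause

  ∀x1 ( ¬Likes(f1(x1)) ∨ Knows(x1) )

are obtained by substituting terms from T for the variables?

10

Ground terms of depth ≤ 1:
  If N_k denotes the number of depth-≤k ground terms, the 5 constants give N_0 = 5, and each function symbol of arity r contributes N_{k-1}^r new terms at level k: N_k = 5 + N_{k-1}.
  N_0 = 5
  N_1 = 5 + 5 = 10
  Explicitly: n, m, q, r, p, f1(n), f1(m), f1(q), f1(r), f1(p).
So there are 10 ground terms available for substitution.
There is 1 variable to instantiate (x1),  occurring in at least one literal, so different choices give different ground instances.
Number of ground instances = 10.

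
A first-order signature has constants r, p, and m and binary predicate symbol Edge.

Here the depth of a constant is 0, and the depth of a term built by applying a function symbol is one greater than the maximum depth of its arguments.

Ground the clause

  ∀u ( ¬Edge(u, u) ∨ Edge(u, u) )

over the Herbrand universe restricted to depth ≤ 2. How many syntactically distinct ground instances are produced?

3

Ground terms of depth ≤ 2:
  With no function symbols every ground term is a constant, so there are exactly 3 ground terms at every depth bound.
  N_0 = 3
  N_1 = 3
  N_2 = 3
  Explicitly: r, p, m.
So there are 3 ground terms available for substitution.
There is 1 variable to instantiate (u),  occurring in at least one literal, so different choices give different ground instances.
Number of ground instances = 3.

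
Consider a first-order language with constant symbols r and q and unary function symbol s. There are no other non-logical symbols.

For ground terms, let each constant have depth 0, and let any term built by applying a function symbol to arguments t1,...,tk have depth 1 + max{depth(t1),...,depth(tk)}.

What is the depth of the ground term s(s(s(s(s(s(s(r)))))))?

7

depth(s(r)) = 1 + depth(r) = 1 + 0 = 1
depth(s(s(r))) = 1 + depth(s(r)) = 1 + 1 = 2
depth(s(s(s(r)))) = 1 + depth(s(s(r))) = 1 + 2 = 3
depth(s(s(s(s(r))))) = 1 + depth(s(s(s(r)))) = 1 + 3 = 4
depth(s(s(s(s(s(r)))))) = 1 + depth(s(s(s(s(r))))) = 1 + 4 = 5
depth(s(s(s(s(s(s(r))))))) = 1 + depth(s(s(s(s(s(r)))))) = 1 + 5 = 6
depth(s(s(s(s(s(s(s(r)))))))) = 1 + depth(s(s(s(s(s(s(r))))))) = 1 + 6 = 7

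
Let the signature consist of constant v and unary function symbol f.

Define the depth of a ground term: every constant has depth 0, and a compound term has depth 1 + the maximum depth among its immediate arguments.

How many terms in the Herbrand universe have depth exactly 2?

1

If N_k denotes the number of depth-≤k ground terms, the 1 constant gives N_0 = 1, and each function symbol of arity r contributes N_{k-1}^r new terms at level k: N_k = 1 + N_{k-1}.
N_0 = 1
N_1 = 1 + 1 = 2
N_2 = 1 + 2 = 3
Terms of depth exactly 2: N_2 − N_1 = 3 − 2 = 1.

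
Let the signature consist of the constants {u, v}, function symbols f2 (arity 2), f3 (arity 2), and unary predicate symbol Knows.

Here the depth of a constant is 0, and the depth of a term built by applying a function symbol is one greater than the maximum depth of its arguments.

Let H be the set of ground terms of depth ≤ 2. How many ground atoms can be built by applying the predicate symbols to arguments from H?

202

First count ground terms of depth ≤ 2.
Let N_k = |{terms of depth ≤ k}|. Then N_0 = 2 and N_k = 2 + N_{k-1}^2 + N_{k-1}^2 for k ≥ 1 (one summand per function symbol, arity giving the exponent).
N_0 = 2
N_1 = 2 + 2^2 + 2^2 = 10
N_2 = 2 + 10^2 + 10^2 = 202
So |H| = 202.
Ground atoms are formed by filling each argument slot of a predicate with a term from H, so an r-ary predicate gives |H|^r atoms:
  Knows: 202
Total ground atoms: 202.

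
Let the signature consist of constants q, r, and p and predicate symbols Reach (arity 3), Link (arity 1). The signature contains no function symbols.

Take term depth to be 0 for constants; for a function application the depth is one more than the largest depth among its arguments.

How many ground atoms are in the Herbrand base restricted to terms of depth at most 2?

First count ground terms of depth ≤ 2.
With no function symbols every ground term is a constant, so there are exactly 3 ground terms at every depth bound.
N_0 = 3
N_1 = 3
N_2 = 3
Explicitly: q, r, p.
So |H| = 3.
For each predicate symbol, the number of ground atoms is |H| raised to its arity; summing:
  Reach: 3^3 = 27;  Link: 3
Total ground atoms: 27 + 3 = 30.

30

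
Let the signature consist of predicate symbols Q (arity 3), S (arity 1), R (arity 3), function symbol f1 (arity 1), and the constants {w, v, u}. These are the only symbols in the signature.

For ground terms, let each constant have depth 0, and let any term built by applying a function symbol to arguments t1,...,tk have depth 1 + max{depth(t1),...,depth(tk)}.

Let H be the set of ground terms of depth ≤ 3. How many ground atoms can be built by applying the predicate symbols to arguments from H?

3468

First count ground terms of depth ≤ 3.
Let N_k count ground terms of depth at most k. Each non-constant term of depth ≤ k is some function symbol applied to depth-≤(k−1) arguments, giving N_k = 3 + N_{k-1}.
N_0 = 3
N_1 = 3 + 3 = 6
N_2 = 3 + 6 = 9
N_3 = 3 + 9 = 12
So |H| = 12.
A ground atom is a predicate applied to a tuple of terms from H, so the count is the sum over predicates of |H|^arity:
  Q: 12^3 = 1728;  S: 12;  R: 12^3 = 1728
Total ground atoms: 1728 + 12 + 1728 = 3468.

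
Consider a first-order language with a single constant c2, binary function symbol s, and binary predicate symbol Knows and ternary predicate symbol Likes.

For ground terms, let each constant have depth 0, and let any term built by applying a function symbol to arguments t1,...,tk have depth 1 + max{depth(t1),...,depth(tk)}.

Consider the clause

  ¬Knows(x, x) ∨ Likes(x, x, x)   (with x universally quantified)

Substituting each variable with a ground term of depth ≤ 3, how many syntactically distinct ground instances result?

Ground terms of depth ≤ 3:
  Count level by level. With function symbols s/2, the terms of depth ≤ k are the 1 constant together with each function applied to depth-≤(k−1) tuples, so N_k = 1 + N_{k-1}^2.
  N_0 = 1
  N_1 = 1 + 1^2 = 2
  N_2 = 1 + 2^2 = 5
  N_3 = 1 + 5^2 = 26
So there are 26 ground terms available for substitution.
The variable x ranges independently over the available ground terms, and distinct assignments produce distinct instances.
Number of ground instances = 26.

26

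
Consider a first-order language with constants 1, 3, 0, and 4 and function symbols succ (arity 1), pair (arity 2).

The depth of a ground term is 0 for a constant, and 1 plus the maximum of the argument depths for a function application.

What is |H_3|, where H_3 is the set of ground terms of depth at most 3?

Let N_k = |{terms of depth ≤ k}|. Then N_0 = 4 and N_k = 4 + N_{k-1} + N_{k-1}^2 for k ≥ 1 (one summand per function symbol, arity giving the exponent).
N_0 = 4
N_1 = 4 + 4 + 4^2 = 24
N_2 = 4 + 24 + 24^2 = 604
N_3 = 4 + 604 + 604^2 = 365424

365424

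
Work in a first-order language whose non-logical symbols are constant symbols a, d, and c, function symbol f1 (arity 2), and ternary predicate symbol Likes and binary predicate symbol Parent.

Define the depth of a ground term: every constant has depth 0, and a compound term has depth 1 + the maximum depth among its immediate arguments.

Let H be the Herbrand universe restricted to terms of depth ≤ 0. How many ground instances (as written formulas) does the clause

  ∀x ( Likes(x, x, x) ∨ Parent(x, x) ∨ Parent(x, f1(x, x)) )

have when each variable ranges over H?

Ground terms of depth ≤ 0:
  Write N_k for the number of ground terms of depth ≤ k. A term of depth ≤ k is either a constant or a function symbol applied to arguments of depth ≤ k−1, so N_k = 3 + N_{k-1}^2.
  N_0 = 3
So there are 3 ground terms available for substitution.
The variable x ranges independently over the available ground terms, and distinct assignments produce distinct instances.
Number of ground instances = 3.

3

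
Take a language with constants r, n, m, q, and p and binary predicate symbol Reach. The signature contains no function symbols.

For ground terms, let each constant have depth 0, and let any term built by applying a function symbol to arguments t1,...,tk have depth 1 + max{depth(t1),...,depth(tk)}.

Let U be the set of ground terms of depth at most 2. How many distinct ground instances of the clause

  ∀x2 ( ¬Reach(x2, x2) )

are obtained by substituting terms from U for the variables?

5

Ground terms of depth ≤ 2:
  With no function symbols every ground term is a constant, so there are exactly 5 ground terms at every depth bound.
  N_0 = 5
  N_1 = 5
  N_2 = 5
  Explicitly: r, n, m, q, p.
So there are 5 ground terms available for substitution.
The clause has 1 distinct variable (x2), which appears in the body. In the free term algebra distinct substitutions yield syntactically distinct ground instances.
Number of ground instances = 5.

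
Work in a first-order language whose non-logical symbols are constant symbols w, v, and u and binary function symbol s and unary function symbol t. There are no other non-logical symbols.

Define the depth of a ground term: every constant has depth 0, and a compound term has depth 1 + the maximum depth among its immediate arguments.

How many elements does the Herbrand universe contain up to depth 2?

243

If N_k denotes the number of depth-≤k ground terms, the 3 constants give N_0 = 3, and each function symbol of arity r contributes N_{k-1}^r new terms at level k: N_k = 3 + N_{k-1}^2 + N_{k-1}.
N_0 = 3
N_1 = 3 + 3^2 + 3 = 15
N_2 = 3 + 15^2 + 15 = 243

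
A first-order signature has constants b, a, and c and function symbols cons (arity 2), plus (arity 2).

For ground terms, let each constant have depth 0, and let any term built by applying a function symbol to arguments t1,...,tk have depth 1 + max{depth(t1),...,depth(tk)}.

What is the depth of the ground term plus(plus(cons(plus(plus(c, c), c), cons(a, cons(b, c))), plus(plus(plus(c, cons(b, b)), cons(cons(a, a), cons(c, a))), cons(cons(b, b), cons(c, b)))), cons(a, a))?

depth(plus(c, c)) = 1 + max(0, 0) = 1
depth(plus(plus(c, c), c)) = 1 + max(1, 0) = 2
depth(cons(b, c)) = 1 + max(0, 0) = 1
depth(cons(a, cons(b, c))) = 1 + max(0, 1) = 2
depth(cons(plus(plus(c, c), c), cons(a, cons(b, c)))) = 1 + max(2, 2) = 3
depth(cons(b, b)) = 1 + max(0, 0) = 1
depth(plus(c, cons(b, b))) = 1 + max(0, 1) = 2
depth(cons(a, a)) = 1 + max(0, 0) = 1
depth(cons(c, a)) = 1 + max(0, 0) = 1
depth(cons(cons(a, a), cons(c, a))) = 1 + max(1, 1) = 2
depth(plus(plus(c, cons(b, b)), cons(cons(a, a), cons(c, a)))) = 1 + max(2, 2) = 3
depth(cons(c, b)) = 1 + max(0, 0) = 1
depth(cons(cons(b, b), cons(c, b))) = 1 + max(1, 1) = 2
depth(plus(plus(plus(c, cons(b, b)), cons(cons(a, a), cons(c, a))), cons(cons(b, b), cons(c, b)))) = 1 + max(3, 2) = 4
depth(plus(cons(plus(plus(c, c), c), cons(a, cons(b, c))), plus(plus(plus(c, cons(b, b)), cons(cons(a, a), cons(c, a))), cons(cons(b, b), cons(c, b))))) = 1 + max(3, 4) = 5
depth(plus(plus(cons(plus(plus(c, c), c), cons(a, cons(b, c))), plus(plus(plus(c, cons(b, b)), cons(cons(a, a), cons(c, a))), cons(cons(b, b), cons(c, b)))), cons(a, a))) = 1 + max(5, 1) = 6

6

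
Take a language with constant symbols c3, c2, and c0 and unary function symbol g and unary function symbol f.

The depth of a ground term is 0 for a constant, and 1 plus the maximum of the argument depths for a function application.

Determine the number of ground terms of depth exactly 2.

Let N_k count ground terms of depth at most k. Each non-constant term of depth ≤ k is some function symbol applied to depth-≤(k−1) arguments, giving N_k = 3 + N_{k-1} + N_{k-1}.
N_0 = 3
N_1 = 3 + 3 + 3 = 9
N_2 = 3 + 9 + 9 = 21
Terms of depth exactly 2: N_2 − N_1 = 21 − 9 = 12.

12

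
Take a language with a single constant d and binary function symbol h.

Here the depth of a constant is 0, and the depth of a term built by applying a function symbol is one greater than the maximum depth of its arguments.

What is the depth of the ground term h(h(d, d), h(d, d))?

depth(h(d, d)) = 1 + max(0, 0) = 1
depth(h(h(d, d), h(d, d))) = 1 + max(1, 1) = 2

2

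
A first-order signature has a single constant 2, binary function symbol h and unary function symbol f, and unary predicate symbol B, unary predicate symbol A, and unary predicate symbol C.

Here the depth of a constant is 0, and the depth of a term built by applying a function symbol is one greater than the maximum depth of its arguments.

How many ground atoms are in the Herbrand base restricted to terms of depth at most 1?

9

First count ground terms of depth ≤ 1.
Let N_k = |{terms of depth ≤ k}|. Then N_0 = 1 and N_k = 1 + N_{k-1}^2 + N_{k-1} for k ≥ 1 (one summand per function symbol, arity giving the exponent).
N_0 = 1
N_1 = 1 + 1^2 + 1 = 3
So |H| = 3.
For each predicate symbol, the number of ground atoms is |H| raised to its arity; summing:
  B: 3;  A: 3;  C: 3
Total ground atoms: 3 + 3 + 3 = 9.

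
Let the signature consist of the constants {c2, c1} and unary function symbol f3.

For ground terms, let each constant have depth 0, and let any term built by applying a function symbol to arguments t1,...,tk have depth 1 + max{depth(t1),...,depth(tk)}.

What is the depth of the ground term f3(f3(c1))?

depth(f3(c1)) = 1 + depth(c1) = 1 + 0 = 1
depth(f3(f3(c1))) = 1 + depth(f3(c1)) = 1 + 1 = 2

2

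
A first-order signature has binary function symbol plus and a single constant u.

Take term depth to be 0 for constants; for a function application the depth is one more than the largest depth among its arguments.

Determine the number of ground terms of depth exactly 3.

Let N_k count ground terms of depth at most k. Each non-constant term of depth ≤ k is some function symbol applied to depth-≤(k−1) arguments, giving N_k = 1 + N_{k-1}^2.
N_0 = 1
N_1 = 1 + 1^2 = 2
N_2 = 1 + 2^2 = 5
N_3 = 1 + 5^2 = 26
Terms of depth exactly 3: N_3 − N_2 = 26 − 5 = 21.

21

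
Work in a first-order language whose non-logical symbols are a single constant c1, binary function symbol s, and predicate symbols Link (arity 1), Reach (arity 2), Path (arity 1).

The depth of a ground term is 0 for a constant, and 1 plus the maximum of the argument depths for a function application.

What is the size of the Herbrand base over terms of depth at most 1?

8

First count ground terms of depth ≤ 1.
Let N_k count ground terms of depth at most k. Each non-constant term of depth ≤ k is some function symbol applied to depth-≤(k−1) arguments, giving N_k = 1 + N_{k-1}^2.
N_0 = 1
N_1 = 1 + 1^2 = 2
Explicitly: c1, s(c1, c1).
So |H| = 2.
A ground atom is a predicate applied to a tuple of terms from H, so the count is the sum over predicates of |H|^arity:
  Link: 2;  Reach: 2^2 = 4;  Path: 2
Total ground atoms: 2 + 4 + 2 = 8.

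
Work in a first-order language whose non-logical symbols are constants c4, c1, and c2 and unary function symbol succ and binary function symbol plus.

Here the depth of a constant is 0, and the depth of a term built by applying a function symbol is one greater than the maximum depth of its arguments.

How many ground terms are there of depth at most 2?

Let N_k count ground terms of depth at most k. Each non-constant term of depth ≤ k is some function symbol applied to depth-≤(k−1) arguments, giving N_k = 3 + N_{k-1} + N_{k-1}^2.
N_0 = 3
N_1 = 3 + 3 + 3^2 = 15
N_2 = 3 + 15 + 15^2 = 243

243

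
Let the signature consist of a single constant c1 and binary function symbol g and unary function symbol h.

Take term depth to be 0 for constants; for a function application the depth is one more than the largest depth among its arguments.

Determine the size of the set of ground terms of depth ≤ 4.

If N_k denotes the number of depth-≤k ground terms, the 1 constant gives N_0 = 1, and each function symbol of arity r contributes N_{k-1}^r new terms at level k: N_k = 1 + N_{k-1}^2 + N_{k-1}.
N_0 = 1
N_1 = 1 + 1^2 + 1 = 3
N_2 = 1 + 3^2 + 3 = 13
N_3 = 1 + 13^2 + 13 = 183
N_4 = 1 + 183^2 + 183 = 33673

33673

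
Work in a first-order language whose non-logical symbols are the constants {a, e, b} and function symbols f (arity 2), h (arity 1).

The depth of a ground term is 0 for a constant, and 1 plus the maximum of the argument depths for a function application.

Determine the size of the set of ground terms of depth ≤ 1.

15

Write N_k for the number of ground terms of depth ≤ k. A term of depth ≤ k is either a constant or a function symbol applied to arguments of depth ≤ k−1, so N_k = 3 + N_{k-1}^2 + N_{k-1}.
N_0 = 3
N_1 = 3 + 3^2 + 3 = 15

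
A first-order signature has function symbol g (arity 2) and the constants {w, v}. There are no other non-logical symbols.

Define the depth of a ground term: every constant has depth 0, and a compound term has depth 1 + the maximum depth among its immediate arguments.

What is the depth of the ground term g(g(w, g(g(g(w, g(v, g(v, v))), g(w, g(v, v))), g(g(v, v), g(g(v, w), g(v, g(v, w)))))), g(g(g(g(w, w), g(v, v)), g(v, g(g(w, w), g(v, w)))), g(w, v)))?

7

depth(g(v, v)) = 1 + max(0, 0) = 1
depth(g(v, g(v, v))) = 1 + max(0, 1) = 2
depth(g(w, g(v, g(v, v)))) = 1 + max(0, 2) = 3
depth(g(w, g(v, v))) = 1 + max(0, 1) = 2
depth(g(g(w, g(v, g(v, v))), g(w, g(v, v)))) = 1 + max(3, 2) = 4
depth(g(v, w)) = 1 + max(0, 0) = 1
depth(g(v, g(v, w))) = 1 + max(0, 1) = 2
depth(g(g(v, w), g(v, g(v, w)))) = 1 + max(1, 2) = 3
depth(g(g(v, v), g(g(v, w), g(v, g(v, w))))) = 1 + max(1, 3) = 4
depth(g(g(g(w, g(v, g(v, v))), g(w, g(v, v))), g(g(v, v), g(g(v, w), g(v, g(v, w)))))) = 1 + max(4, 4) = 5
depth(g(w, g(g(g(w, g(v, g(v, v))), g(w, g(v, v))), g(g(v, v), g(g(v, w), g(v, g(v, w))))))) = 1 + max(0, 5) = 6
depth(g(w, w)) = 1 + max(0, 0) = 1
depth(g(g(w, w), g(v, v))) = 1 + max(1, 1) = 2
depth(g(g(w, w), g(v, w))) = 1 + max(1, 1) = 2
depth(g(v, g(g(w, w), g(v, w)))) = 1 + max(0, 2) = 3
depth(g(g(g(w, w), g(v, v)), g(v, g(g(w, w), g(v, w))))) = 1 + max(2, 3) = 4
depth(g(w, v)) = 1 + max(0, 0) = 1
depth(g(g(g(g(w, w), g(v, v)), g(v, g(g(w, w), g(v, w)))), g(w, v))) = 1 + max(4, 1) = 5
depth(g(g(w, g(g(g(w, g(v, g(v, v))), g(w, g(v, v))), g(g(v, v), g(g(v, w), g(v, g(v, w)))))), g(g(g(g(w, w), g(v, v)), g(v, g(g(w, w), g(v, w)))), g(w, v)))) = 1 + max(6, 5) = 7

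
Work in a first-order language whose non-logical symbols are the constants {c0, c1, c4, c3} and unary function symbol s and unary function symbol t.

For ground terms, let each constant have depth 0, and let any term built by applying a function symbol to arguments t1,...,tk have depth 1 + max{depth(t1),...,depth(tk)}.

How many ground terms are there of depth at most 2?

Let N_k = |{terms of depth ≤ k}|. Then N_0 = 4 and N_k = 4 + N_{k-1} + N_{k-1} for k ≥ 1 (one summand per function symbol, arity giving the exponent).
N_0 = 4
N_1 = 4 + 4 + 4 = 12
N_2 = 4 + 12 + 12 = 28

28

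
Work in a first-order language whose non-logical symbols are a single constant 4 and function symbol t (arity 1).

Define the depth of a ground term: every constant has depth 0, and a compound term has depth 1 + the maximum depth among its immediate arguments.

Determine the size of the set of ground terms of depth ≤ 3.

Let N_k = |{terms of depth ≤ k}|. Then N_0 = 1 and N_k = 1 + N_{k-1} for k ≥ 1 (one summand per function symbol, arity giving the exponent).
N_0 = 1
N_1 = 1 + 1 = 2
N_2 = 1 + 2 = 3
N_3 = 1 + 3 = 4
Explicitly: 4, t(4), t(t(4)), t(t(t(4))).

4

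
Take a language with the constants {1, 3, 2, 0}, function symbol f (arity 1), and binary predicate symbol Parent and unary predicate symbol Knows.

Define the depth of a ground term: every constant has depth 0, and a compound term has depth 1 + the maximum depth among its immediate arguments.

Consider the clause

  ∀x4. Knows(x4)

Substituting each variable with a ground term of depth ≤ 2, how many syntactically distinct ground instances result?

Ground terms of depth ≤ 2:
  Let N_k count ground terms of depth at most k. Each non-constant term of depth ≤ k is some function symbol applied to depth-≤(k−1) arguments, giving N_k = 4 + N_{k-1}.
  N_0 = 4
  N_1 = 4 + 4 = 8
  N_2 = 4 + 8 = 12
  Explicitly: 1, 3, 2, 0, f(1), f(3), f(2), f(0), f(f(1)), f(f(3)), f(f(2)), f(f(0)).
So there are 12 ground terms available for substitution.
The body mentions the single quantified variable x4; since ground terms form a free algebra, no two substitutions collapse to the same formula.
Number of ground instances = 12.

12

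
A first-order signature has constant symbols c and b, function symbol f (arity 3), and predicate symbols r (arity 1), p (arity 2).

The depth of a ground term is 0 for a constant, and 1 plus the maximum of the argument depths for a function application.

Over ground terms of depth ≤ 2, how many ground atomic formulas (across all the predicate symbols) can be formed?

First count ground terms of depth ≤ 2.
Let N_k count ground terms of depth at most k. Each non-constant term of depth ≤ k is some function symbol applied to depth-≤(k−1) arguments, giving N_k = 2 + N_{k-1}^3.
N_0 = 2
N_1 = 2 + 2^3 = 10
N_2 = 2 + 10^3 = 1002
So |H| = 1002.
Each predicate of arity r yields |H|^r ground atoms (one per choice of an r-tuple from H):
  r: 1002;  p: 1002^2 = 1004004
Total ground atoms: 1002 + 1004004 = 1005006.

1005006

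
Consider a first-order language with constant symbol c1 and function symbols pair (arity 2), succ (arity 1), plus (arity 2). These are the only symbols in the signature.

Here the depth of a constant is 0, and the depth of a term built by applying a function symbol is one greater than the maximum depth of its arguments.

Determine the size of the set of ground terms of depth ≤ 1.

4

Let N_k = |{terms of depth ≤ k}|. Then N_0 = 1 and N_k = 1 + N_{k-1}^2 + N_{k-1} + N_{k-1}^2 for k ≥ 1 (one summand per function symbol, arity giving the exponent).
N_0 = 1
N_1 = 1 + 1^2 + 1 + 1^2 = 4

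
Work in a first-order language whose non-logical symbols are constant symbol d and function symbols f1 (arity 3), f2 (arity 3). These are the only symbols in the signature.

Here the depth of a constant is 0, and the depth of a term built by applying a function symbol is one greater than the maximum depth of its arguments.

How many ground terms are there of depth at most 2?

55

If N_k denotes the number of depth-≤k ground terms, the 1 constant gives N_0 = 1, and each function symbol of arity r contributes N_{k-1}^r new terms at level k: N_k = 1 + N_{k-1}^3 + N_{k-1}^3.
N_0 = 1
N_1 = 1 + 1^3 + 1^3 = 3
N_2 = 1 + 3^3 + 3^3 = 55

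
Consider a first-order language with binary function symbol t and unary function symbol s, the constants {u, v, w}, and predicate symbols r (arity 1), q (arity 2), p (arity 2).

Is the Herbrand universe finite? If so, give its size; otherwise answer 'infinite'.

infinite

The signature has at least one function symbol (t, arity 2) and at least one constant (u).
Iterating t gives infinitely many distinct ground terms: u, t(u, u), t(t(u, u), t(u, u)), ...
So the Herbrand universe is infinite.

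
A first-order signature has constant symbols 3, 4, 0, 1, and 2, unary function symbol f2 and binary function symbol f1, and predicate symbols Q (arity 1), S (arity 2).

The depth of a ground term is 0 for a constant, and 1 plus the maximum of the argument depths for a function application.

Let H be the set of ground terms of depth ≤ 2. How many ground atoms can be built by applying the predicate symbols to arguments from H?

1601490

First count ground terms of depth ≤ 2.
Let N_k count ground terms of depth at most k. Each non-constant term of depth ≤ k is some function symbol applied to depth-≤(k−1) arguments, giving N_k = 5 + N_{k-1} + N_{k-1}^2.
N_0 = 5
N_1 = 5 + 5 + 5^2 = 35
N_2 = 5 + 35 + 35^2 = 1265
So |H| = 1265.
For each predicate symbol, the number of ground atoms is |H| raised to its arity; summing:
  Q: 1265;  S: 1265^2 = 1600225
Total ground atoms: 1265 + 1600225 = 1601490.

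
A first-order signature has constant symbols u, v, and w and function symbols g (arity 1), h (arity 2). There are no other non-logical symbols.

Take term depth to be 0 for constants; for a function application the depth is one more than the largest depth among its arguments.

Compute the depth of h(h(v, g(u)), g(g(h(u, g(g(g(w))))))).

depth(g(u)) = 1 + depth(u) = 1 + 0 = 1
depth(h(v, g(u))) = 1 + max(0, 1) = 2
depth(g(w)) = 1 + depth(w) = 1 + 0 = 1
depth(g(g(w))) = 1 + depth(g(w)) = 1 + 1 = 2
depth(g(g(g(w)))) = 1 + depth(g(g(w))) = 1 + 2 = 3
depth(h(u, g(g(g(w))))) = 1 + max(0, 3) = 4
depth(g(h(u, g(g(g(w)))))) = 1 + depth(h(u, g(g(g(w))))) = 1 + 4 = 5
depth(g(g(h(u, g(g(g(w))))))) = 1 + depth(g(h(u, g(g(g(w)))))) = 1 + 5 = 6
depth(h(h(v, g(u)), g(g(h(u, g(g(g(w)))))))) = 1 + max(2, 6) = 7

7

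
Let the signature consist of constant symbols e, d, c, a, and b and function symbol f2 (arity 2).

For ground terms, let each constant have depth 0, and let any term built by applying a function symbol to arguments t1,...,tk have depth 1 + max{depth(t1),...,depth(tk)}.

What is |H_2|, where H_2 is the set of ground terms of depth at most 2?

Let N_k = |{terms of depth ≤ k}|. Then N_0 = 5 and N_k = 5 + N_{k-1}^2 for k ≥ 1 (one summand per function symbol, arity giving the exponent).
N_0 = 5
N_1 = 5 + 5^2 = 30
N_2 = 5 + 30^2 = 905

905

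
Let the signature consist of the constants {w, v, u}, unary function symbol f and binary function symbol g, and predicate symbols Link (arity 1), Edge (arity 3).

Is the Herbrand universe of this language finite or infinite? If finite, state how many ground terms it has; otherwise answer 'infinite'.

The signature has at least one function symbol (f, arity 1) and at least one constant (w).
Iterating f gives infinitely many distinct ground terms: w, f(w), f(f(w)), ...
So the Herbrand universe is infinite.

infinite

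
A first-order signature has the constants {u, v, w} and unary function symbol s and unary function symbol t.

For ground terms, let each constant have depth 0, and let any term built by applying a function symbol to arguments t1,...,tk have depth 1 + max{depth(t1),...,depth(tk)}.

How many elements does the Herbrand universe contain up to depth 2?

Let N_k count ground terms of depth at most k. Each non-constant term of depth ≤ k is some function symbol applied to depth-≤(k−1) arguments, giving N_k = 3 + N_{k-1} + N_{k-1}.
N_0 = 3
N_1 = 3 + 3 + 3 = 9
N_2 = 3 + 9 + 9 = 21

21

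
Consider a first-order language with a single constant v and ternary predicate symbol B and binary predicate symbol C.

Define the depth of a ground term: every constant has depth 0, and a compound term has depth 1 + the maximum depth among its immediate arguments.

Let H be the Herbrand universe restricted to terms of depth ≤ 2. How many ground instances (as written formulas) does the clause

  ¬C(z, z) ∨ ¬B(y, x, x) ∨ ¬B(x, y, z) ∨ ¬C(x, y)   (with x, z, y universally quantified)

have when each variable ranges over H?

Ground terms of depth ≤ 2:
  With no function symbols every ground term is a constant, so there is exactly 1 ground term at every depth bound.
  N_0 = 1
  N_1 = 1
  N_2 = 1
  Explicitly: v.
So there is exactly 1 ground term available for substitution.
The clause has 3 distinct variables (x, z, y), each appearing in the body. In the free term algebra distinct substitutions yield syntactically distinct ground instances.
Number of ground instances = 1^3 = 1.

1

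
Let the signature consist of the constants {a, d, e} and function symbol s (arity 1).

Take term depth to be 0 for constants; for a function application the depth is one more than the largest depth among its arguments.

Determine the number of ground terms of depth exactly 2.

3

Let N_k count ground terms of depth at most k. Each non-constant term of depth ≤ k is some function symbol applied to depth-≤(k−1) arguments, giving N_k = 3 + N_{k-1}.
N_0 = 3
N_1 = 3 + 3 = 6
N_2 = 3 + 6 = 9
Terms of depth exactly 2: N_2 − N_1 = 9 − 6 = 3.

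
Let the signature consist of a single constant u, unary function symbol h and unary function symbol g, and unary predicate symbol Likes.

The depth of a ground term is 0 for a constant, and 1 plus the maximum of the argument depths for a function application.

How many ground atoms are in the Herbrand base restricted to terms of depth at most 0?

First count ground terms of depth ≤ 0.
Count level by level. With function symbols h/1, g/1, the terms of depth ≤ k are the 1 constant together with each function applied to depth-≤(k−1) tuples, so N_k = 1 + N_{k-1} + N_{k-1}.
N_0 = 1
Explicitly: u.
So |H| = 1.
Ground atoms are formed by filling each argument slot of a predicate with a term from H, so an r-ary predicate gives |H|^r atoms:
  Likes: 1
Total ground atoms: 1.

1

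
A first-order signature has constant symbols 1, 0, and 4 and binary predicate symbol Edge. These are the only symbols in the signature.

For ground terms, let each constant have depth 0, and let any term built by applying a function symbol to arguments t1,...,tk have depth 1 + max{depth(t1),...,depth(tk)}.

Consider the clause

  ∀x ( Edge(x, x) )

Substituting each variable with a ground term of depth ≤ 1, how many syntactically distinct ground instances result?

3

Ground terms of depth ≤ 1:
  With no function symbols every ground term is a constant, so there are exactly 3 ground terms at every depth bound.
  N_0 = 3
  N_1 = 3
  Explicitly: 1, 0, 4.
So there are 3 ground terms available for substitution.
There is 1 variable to instantiate (x),  occurring in at least one literal, so different choices give different ground instances.
Number of ground instances = 3.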